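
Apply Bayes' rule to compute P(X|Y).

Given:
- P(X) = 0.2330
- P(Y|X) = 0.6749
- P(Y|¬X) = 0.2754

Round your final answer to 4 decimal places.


Bayes' theorem: P(X|Y) = P(Y|X) × P(X) / P(Y)

Step 1: Calculate P(Y) using law of total probability
P(Y) = P(Y|X)P(X) + P(Y|¬X)P(¬X)
     = 0.6749 × 0.2330 + 0.2754 × 0.7670
     = 0.15725170 + 0.21123180
     = 0.36848350

Step 2: Apply Bayes' theorem
P(X|Y) = P(Y|X) × P(X) / P(Y)
       = 0.15725170 / 0.36848350
       = 0.4268


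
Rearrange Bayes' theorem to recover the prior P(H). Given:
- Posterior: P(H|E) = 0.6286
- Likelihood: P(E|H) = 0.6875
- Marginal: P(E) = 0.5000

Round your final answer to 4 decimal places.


From Bayes' theorem: P(H|E) = P(E|H) × P(H) / P(E)

Rearranging for P(H):
P(H) = P(H|E) × P(E) / P(E|H)
     = 0.6286 × 0.5000 / 0.6875
     = 0.31430000 / 0.6875
     = 0.4572


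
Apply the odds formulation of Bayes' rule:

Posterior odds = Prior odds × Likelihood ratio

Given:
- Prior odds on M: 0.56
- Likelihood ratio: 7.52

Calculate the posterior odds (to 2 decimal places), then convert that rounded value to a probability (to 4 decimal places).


Step 1: Calculate posterior odds
Posterior odds = Prior odds × LR
               = 0.56 × 7.52
               = 4.21

Step 2: Convert to probability
P(M|E) = Posterior odds / (1 + Posterior odds)
       = 4.21 / (1 + 4.21)
       = 4.21 / 5.21
       = 0.8081

The evidence increased P(M) from 0.3590 to 0.8081.


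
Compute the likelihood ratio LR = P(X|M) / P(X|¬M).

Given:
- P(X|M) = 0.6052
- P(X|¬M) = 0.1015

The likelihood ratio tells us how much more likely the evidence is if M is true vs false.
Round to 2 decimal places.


Likelihood Ratio (LR) = P(X|M) / P(X|¬M)

LR = 0.6052 / 0.1015
   = 5.96

The evidence is 5.96 times more likely if M is true than if M is false.
Since LR > 1, the evidence supports M over ¬M.


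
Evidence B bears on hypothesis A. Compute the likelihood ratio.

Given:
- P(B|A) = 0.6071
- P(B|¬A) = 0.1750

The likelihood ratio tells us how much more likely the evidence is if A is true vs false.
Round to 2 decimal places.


Likelihood Ratio (LR) = P(B|A) / P(B|¬A)

LR = 0.6071 / 0.1750
   = 3.47

The evidence is 3.47 times more likely if A is true than if A is false.
Because LR exceeds 1, B is evidence for A.


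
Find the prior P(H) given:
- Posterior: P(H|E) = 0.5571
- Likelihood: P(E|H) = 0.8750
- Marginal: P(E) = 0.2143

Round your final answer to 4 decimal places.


From Bayes' theorem: P(H|E) = P(E|H) × P(H) / P(E)

Rearranging for P(H):
P(H) = P(H|E) × P(E) / P(E|H)
     = 0.5571 × 0.2143 / 0.8750
     = 0.11938653 / 0.8750
     = 0.1364


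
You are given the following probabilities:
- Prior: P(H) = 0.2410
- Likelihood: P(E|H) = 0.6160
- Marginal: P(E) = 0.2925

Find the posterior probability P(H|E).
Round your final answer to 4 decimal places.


Using Bayes' theorem:

P(H|E) = P(E|H) × P(H) / P(E)
       = 0.6160 × 0.2410 / 0.2925
       = 0.14845600 / 0.2925
       = 0.5075

The evidence strengthens our belief in H.
Prior: 0.2410 → Posterior: 0.5075


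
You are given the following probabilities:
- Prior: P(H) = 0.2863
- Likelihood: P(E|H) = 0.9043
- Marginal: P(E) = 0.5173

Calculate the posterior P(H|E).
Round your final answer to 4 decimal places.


Using Bayes' theorem:

P(H|E) = P(E|H) × P(H) / P(E)
       = 0.9043 × 0.2863 / 0.5173
       = 0.25890109 / 0.5173
       = 0.5005

The evidence strengthens our belief in H.
Prior: 0.2863 → Posterior: 0.5005


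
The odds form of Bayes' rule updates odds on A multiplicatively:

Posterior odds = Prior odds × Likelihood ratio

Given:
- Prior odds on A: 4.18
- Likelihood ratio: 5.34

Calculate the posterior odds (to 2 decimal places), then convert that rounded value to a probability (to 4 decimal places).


Step 1: Calculate posterior odds
Posterior odds = Prior odds × LR
               = 4.18 × 5.34
               = 22.32

Step 2: Convert to probability
P(A|E) = Posterior odds / (1 + Posterior odds)
       = 22.32 / (1 + 22.32)
       = 22.32 / 23.32
       = 0.9571

The evidence increased P(A) from 0.8069 to 0.9571.


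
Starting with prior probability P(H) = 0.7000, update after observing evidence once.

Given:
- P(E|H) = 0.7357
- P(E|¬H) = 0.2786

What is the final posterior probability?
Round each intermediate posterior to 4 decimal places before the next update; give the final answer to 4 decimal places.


Sequential Bayesian updating:

Initial prior: P(H) = 0.7000

Update 1:
  P(E) = 0.7357 × 0.7000 + 0.2786 × 0.3000 = 0.51499000 + 0.08358000 = 0.59857000
  P(H|E) = 0.51499000 / 0.59857000 = 0.8604

Final posterior: 0.8604


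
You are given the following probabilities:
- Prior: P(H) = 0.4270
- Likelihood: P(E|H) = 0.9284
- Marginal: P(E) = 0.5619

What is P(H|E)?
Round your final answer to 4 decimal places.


Using Bayes' theorem:

P(H|E) = P(E|H) × P(H) / P(E)
       = 0.9284 × 0.4270 / 0.5619
       = 0.39642680 / 0.5619
       = 0.7055

The evidence strengthens our belief in H.
Prior: 0.4270 → Posterior: 0.7055


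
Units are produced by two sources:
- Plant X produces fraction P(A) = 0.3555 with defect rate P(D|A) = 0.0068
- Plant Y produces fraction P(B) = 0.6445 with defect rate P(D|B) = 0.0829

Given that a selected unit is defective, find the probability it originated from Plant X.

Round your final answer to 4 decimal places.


Let A = from Plant X, D = defective

Given:
- P(A) = 0.3555, P(B) = 0.6445
- P(D|A) = 0.0068, P(D|B) = 0.0829

Step 1: Find P(D)
P(D) = P(D|A)P(A) + P(D|B)P(B)
     = 0.0068 × 0.3555 + 0.0829 × 0.6445
     = 0.00241740 + 0.05342905
     = 0.05584645

Step 2: Apply Bayes' theorem
P(A|D) = P(D|A)P(A) / P(D)
       = 0.00241740 / 0.05584645
       = 0.0433


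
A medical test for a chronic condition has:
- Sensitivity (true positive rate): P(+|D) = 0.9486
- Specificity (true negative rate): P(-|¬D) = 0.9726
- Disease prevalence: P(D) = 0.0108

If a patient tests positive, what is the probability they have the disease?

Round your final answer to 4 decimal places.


Let D = has disease, + = positive test

Given:
- P(D) = 0.0108 (prevalence)
- P(+|D) = 0.9486 (sensitivity)
- P(-|¬D) = 0.9726 (specificity)
- P(+|¬D) = 0.0274 (false positive rate = 1 - specificity)

Step 1: Find P(+)
P(+) = P(+|D)P(D) + P(+|¬D)P(¬D)
     = 0.9486 × 0.0108 + 0.0274 × 0.9892
     = 0.01024488 + 0.02710408
     = 0.03734896

Step 2: Apply Bayes' theorem for P(D|+)
P(D|+) = P(+|D)P(D) / P(+)
       = 0.01024488 / 0.03734896
       = 0.2743


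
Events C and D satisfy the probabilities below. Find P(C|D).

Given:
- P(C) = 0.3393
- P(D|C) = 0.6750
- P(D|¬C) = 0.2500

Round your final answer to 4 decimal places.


Bayes' theorem: P(C|D) = P(D|C) × P(C) / P(D)

Step 1: Calculate P(D) using law of total probability
P(D) = P(D|C)P(C) + P(D|¬C)P(¬C)
     = 0.6750 × 0.3393 + 0.2500 × 0.6607
     = 0.22902750 + 0.16517500
     = 0.39420250

Step 2: Apply Bayes' theorem
P(C|D) = P(D|C) × P(C) / P(D)
       = 0.22902750 / 0.39420250
       = 0.5810


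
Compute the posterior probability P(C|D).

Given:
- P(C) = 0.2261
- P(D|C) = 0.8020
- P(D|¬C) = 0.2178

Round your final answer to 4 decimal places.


Bayes' theorem: P(C|D) = P(D|C) × P(C) / P(D)

Step 1: Calculate P(D) using law of total probability
P(D) = P(D|C)P(C) + P(D|¬C)P(¬C)
     = 0.8020 × 0.2261 + 0.2178 × 0.7739
     = 0.18133220 + 0.16855542
     = 0.34988762

Step 2: Apply Bayes' theorem
P(C|D) = P(D|C) × P(C) / P(D)
       = 0.18133220 / 0.34988762
       = 0.5183


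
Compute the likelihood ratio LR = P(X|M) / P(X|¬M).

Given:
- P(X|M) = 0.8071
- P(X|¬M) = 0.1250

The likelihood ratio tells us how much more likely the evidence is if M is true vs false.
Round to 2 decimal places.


Likelihood Ratio (LR) = P(X|M) / P(X|¬M)

LR = 0.8071 / 0.1250
   = 6.46

The evidence is 6.46 times more likely if M is true than if M is false.
Because LR exceeds 1, X is evidence for M.


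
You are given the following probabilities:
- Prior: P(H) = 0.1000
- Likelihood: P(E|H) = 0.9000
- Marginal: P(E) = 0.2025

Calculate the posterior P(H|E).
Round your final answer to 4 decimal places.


Using Bayes' theorem:

P(H|E) = P(E|H) × P(H) / P(E)
       = 0.9000 × 0.1000 / 0.2025
       = 0.09000000 / 0.2025
       = 0.4444

The evidence strengthens our belief in H.
Prior: 0.1000 → Posterior: 0.4444


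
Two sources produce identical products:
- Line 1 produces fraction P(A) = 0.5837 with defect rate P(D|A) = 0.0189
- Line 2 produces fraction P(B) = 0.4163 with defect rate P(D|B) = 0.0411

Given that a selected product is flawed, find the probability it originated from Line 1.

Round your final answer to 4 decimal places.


Let A = from Line 1, D = flawed

Given:
- P(A) = 0.5837, P(B) = 0.4163
- P(D|A) = 0.0189, P(D|B) = 0.0411

Step 1: Find P(D)
P(D) = P(D|A)P(A) + P(D|B)P(B)
     = 0.0189 × 0.5837 + 0.0411 × 0.4163
     = 0.01103193 + 0.01710993
     = 0.02814186

Step 2: Apply Bayes' theorem
P(A|D) = P(D|A)P(A) / P(D)
       = 0.01103193 / 0.02814186
       = 0.3920


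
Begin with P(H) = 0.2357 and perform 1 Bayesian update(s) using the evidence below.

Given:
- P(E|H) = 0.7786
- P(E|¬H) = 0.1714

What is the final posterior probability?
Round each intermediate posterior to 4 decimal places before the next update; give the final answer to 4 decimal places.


Sequential Bayesian updating:

Initial prior: P(H) = 0.2357

Update 1:
  P(E) = 0.7786 × 0.2357 + 0.1714 × 0.7643 = 0.18351602 + 0.13100102 = 0.31451704
  P(H|E) = 0.18351602 / 0.31451704 = 0.5835

Final posterior: 0.5835


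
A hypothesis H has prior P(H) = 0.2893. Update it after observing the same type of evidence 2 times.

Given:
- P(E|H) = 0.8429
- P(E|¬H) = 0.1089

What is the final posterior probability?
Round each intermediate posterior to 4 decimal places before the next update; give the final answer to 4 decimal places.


Sequential Bayesian updating:

Initial prior: P(H) = 0.2893

Update 1:
  P(E) = 0.8429 × 0.2893 + 0.1089 × 0.7107 = 0.24385097 + 0.07739523 = 0.32124620
  P(H|E) = 0.24385097 / 0.32124620 = 0.7591

Update 2:
  P(E) = 0.8429 × 0.7591 + 0.1089 × 0.2409 = 0.63984539 + 0.02623401 = 0.66607940
  P(H|E) = 0.63984539 / 0.66607940 = 0.9606

Final posterior: 0.9606


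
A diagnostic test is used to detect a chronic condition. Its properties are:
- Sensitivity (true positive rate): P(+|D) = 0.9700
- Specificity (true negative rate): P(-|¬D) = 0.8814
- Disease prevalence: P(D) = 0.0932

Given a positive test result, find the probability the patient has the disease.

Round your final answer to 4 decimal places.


Let D = has disease, + = positive test

Given:
- P(D) = 0.0932 (prevalence)
- P(+|D) = 0.9700 (sensitivity)
- P(-|¬D) = 0.8814 (specificity)
- P(+|¬D) = 0.1186 (false positive rate = 1 - specificity)

Step 1: Find P(+)
P(+) = P(+|D)P(D) + P(+|¬D)P(¬D)
     = 0.9700 × 0.0932 + 0.1186 × 0.9068
     = 0.09040400 + 0.10754648
     = 0.19795048

Step 2: Apply Bayes' theorem for P(D|+)
P(D|+) = P(+|D)P(D) / P(+)
       = 0.09040400 / 0.19795048
       = 0.4567


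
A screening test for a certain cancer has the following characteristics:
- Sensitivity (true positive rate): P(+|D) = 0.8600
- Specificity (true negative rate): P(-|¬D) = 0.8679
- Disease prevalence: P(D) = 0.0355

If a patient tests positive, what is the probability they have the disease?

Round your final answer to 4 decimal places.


Let D = has disease, + = positive test

Given:
- P(D) = 0.0355 (prevalence)
- P(+|D) = 0.8600 (sensitivity)
- P(-|¬D) = 0.8679 (specificity)
- P(+|¬D) = 0.1321 (false positive rate = 1 - specificity)

Step 1: Find P(+)
P(+) = P(+|D)P(D) + P(+|¬D)P(¬D)
     = 0.8600 × 0.0355 + 0.1321 × 0.9645
     = 0.03053000 + 0.12741045
     = 0.15794045

Step 2: Apply Bayes' theorem for P(D|+)
P(D|+) = P(+|D)P(D) / P(+)
       = 0.03053000 / 0.15794045
       = 0.1933


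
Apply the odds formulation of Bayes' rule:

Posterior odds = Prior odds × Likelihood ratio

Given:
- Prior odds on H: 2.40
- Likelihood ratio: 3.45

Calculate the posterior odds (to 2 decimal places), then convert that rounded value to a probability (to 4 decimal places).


Step 1: Calculate posterior odds
Posterior odds = Prior odds × LR
               = 2.40 × 3.45
               = 8.28

Step 2: Convert to probability
P(H|E) = Posterior odds / (1 + Posterior odds)
       = 8.28 / (1 + 8.28)
       = 8.28 / 9.28
       = 0.8922

The evidence increased P(H) from 0.7059 to 0.8922.


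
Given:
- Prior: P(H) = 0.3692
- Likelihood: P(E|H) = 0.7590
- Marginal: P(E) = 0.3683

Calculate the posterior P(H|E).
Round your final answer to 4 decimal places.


Using Bayes' theorem:

P(H|E) = P(E|H) × P(H) / P(E)
       = 0.7590 × 0.3692 / 0.3683
       = 0.28022280 / 0.3683
       = 0.7609

The evidence strengthens our belief in H.
Prior: 0.3692 → Posterior: 0.7609


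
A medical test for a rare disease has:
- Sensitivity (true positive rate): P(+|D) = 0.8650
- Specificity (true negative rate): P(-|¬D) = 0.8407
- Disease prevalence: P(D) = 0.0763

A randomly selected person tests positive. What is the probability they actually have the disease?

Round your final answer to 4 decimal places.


Let D = has disease, + = positive test

Given:
- P(D) = 0.0763 (prevalence)
- P(+|D) = 0.8650 (sensitivity)
- P(-|¬D) = 0.8407 (specificity)
- P(+|¬D) = 0.1593 (false positive rate = 1 - specificity)

Step 1: Find P(+)
P(+) = P(+|D)P(D) + P(+|¬D)P(¬D)
     = 0.8650 × 0.0763 + 0.1593 × 0.9237
     = 0.06599950 + 0.14714541
     = 0.21314491

Step 2: Apply Bayes' theorem for P(D|+)
P(D|+) = P(+|D)P(D) / P(+)
       = 0.06599950 / 0.21314491
       = 0.3096


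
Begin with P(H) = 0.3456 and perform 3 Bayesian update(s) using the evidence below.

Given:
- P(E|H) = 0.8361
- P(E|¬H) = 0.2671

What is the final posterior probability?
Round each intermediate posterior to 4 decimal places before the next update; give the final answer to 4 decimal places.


Sequential Bayesian updating:

Initial prior: P(H) = 0.3456

Update 1:
  P(E) = 0.8361 × 0.3456 + 0.2671 × 0.6544 = 0.28895616 + 0.17479024 = 0.46374640
  P(H|E) = 0.28895616 / 0.46374640 = 0.6231

Update 2:
  P(E) = 0.8361 × 0.6231 + 0.2671 × 0.3769 = 0.52097391 + 0.10066999 = 0.62164390
  P(H|E) = 0.52097391 / 0.62164390 = 0.8381

Update 3:
  P(E) = 0.8361 × 0.8381 + 0.2671 × 0.1619 = 0.70073541 + 0.04324349 = 0.74397890
  P(H|E) = 0.70073541 / 0.74397890 = 0.9419

Final posterior: 0.9419


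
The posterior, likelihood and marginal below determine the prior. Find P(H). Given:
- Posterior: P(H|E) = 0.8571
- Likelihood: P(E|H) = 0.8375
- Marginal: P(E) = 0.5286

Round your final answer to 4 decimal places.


From Bayes' theorem: P(H|E) = P(E|H) × P(H) / P(E)

Rearranging for P(H):
P(H) = P(H|E) × P(E) / P(E|H)
     = 0.8571 × 0.5286 / 0.8375
     = 0.45306306 / 0.8375
     = 0.5410


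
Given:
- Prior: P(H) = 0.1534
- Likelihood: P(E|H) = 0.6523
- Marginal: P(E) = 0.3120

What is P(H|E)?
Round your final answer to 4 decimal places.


Using Bayes' theorem:

P(H|E) = P(E|H) × P(H) / P(E)
       = 0.6523 × 0.1534 / 0.3120
       = 0.10006282 / 0.3120
       = 0.3207

The evidence strengthens our belief in H.
Prior: 0.1534 → Posterior: 0.3207


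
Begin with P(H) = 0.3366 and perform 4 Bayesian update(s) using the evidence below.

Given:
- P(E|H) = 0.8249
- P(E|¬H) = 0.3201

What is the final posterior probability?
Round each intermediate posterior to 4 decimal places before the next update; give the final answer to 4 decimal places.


Sequential Bayesian updating:

Initial prior: P(H) = 0.3366

Update 1:
  P(E) = 0.8249 × 0.3366 + 0.3201 × 0.6634 = 0.27766134 + 0.21235434 = 0.49001568
  P(H|E) = 0.27766134 / 0.49001568 = 0.5666

Update 2:
  P(E) = 0.8249 × 0.5666 + 0.3201 × 0.4334 = 0.46738834 + 0.13873134 = 0.60611968
  P(H|E) = 0.46738834 / 0.60611968 = 0.7711

Update 3:
  P(E) = 0.8249 × 0.7711 + 0.3201 × 0.2289 = 0.63608039 + 0.07327089 = 0.70935128
  P(H|E) = 0.63608039 / 0.70935128 = 0.8967

Update 4:
  P(E) = 0.8249 × 0.8967 + 0.3201 × 0.1033 = 0.73968783 + 0.03306633 = 0.77275416
  P(H|E) = 0.73968783 / 0.77275416 = 0.9572

Final posterior: 0.9572


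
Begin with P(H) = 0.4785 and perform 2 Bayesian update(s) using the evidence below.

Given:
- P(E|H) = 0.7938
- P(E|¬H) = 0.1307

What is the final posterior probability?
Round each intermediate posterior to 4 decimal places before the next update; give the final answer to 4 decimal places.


Sequential Bayesian updating:

Initial prior: P(H) = 0.4785

Update 1:
  P(E) = 0.7938 × 0.4785 + 0.1307 × 0.5215 = 0.37983330 + 0.06816005 = 0.44799335
  P(H|E) = 0.37983330 / 0.44799335 = 0.8479

Update 2:
  P(E) = 0.7938 × 0.8479 + 0.1307 × 0.1521 = 0.67306302 + 0.01987947 = 0.69294249
  P(H|E) = 0.67306302 / 0.69294249 = 0.9713

Final posterior: 0.9713


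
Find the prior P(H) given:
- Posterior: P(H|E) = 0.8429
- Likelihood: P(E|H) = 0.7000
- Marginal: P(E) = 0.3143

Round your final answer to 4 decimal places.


From Bayes' theorem: P(H|E) = P(E|H) × P(H) / P(E)

Rearranging for P(H):
P(H) = P(H|E) × P(E) / P(E|H)
     = 0.8429 × 0.3143 / 0.7000
     = 0.26492347 / 0.7000
     = 0.3785


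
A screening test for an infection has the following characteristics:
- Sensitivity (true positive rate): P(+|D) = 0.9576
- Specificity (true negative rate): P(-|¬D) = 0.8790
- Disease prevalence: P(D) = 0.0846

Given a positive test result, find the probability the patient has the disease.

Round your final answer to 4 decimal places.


Let D = has disease, + = positive test

Given:
- P(D) = 0.0846 (prevalence)
- P(+|D) = 0.9576 (sensitivity)
- P(-|¬D) = 0.8790 (specificity)
- P(+|¬D) = 0.1210 (false positive rate = 1 - specificity)

Step 1: Find P(+)
P(+) = P(+|D)P(D) + P(+|¬D)P(¬D)
     = 0.9576 × 0.0846 + 0.1210 × 0.9154
     = 0.08101296 + 0.11076340
     = 0.19177636

Step 2: Apply Bayes' theorem for P(D|+)
P(D|+) = P(+|D)P(D) / P(+)
       = 0.08101296 / 0.19177636
       = 0.4224


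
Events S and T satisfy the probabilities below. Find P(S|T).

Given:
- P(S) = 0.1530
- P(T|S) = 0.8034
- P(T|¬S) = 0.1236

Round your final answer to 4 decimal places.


Bayes' theorem: P(S|T) = P(T|S) × P(S) / P(T)

Step 1: Calculate P(T) using law of total probability
P(T) = P(T|S)P(S) + P(T|¬S)P(¬S)
     = 0.8034 × 0.1530 + 0.1236 × 0.8470
     = 0.12292020 + 0.10468920
     = 0.22760940

Step 2: Apply Bayes' theorem
P(S|T) = P(T|S) × P(S) / P(T)
       = 0.12292020 / 0.22760940
       = 0.5400


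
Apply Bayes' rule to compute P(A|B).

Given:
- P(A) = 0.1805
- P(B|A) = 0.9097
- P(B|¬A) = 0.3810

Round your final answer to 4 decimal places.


Bayes' theorem: P(A|B) = P(B|A) × P(A) / P(B)

Step 1: Calculate P(B) using law of total probability
P(B) = P(B|A)P(A) + P(B|¬A)P(¬A)
     = 0.9097 × 0.1805 + 0.3810 × 0.8195
     = 0.16420085 + 0.31222950
     = 0.47643035

Step 2: Apply Bayes' theorem
P(A|B) = P(B|A) × P(A) / P(B)
       = 0.16420085 / 0.47643035
       = 0.3446


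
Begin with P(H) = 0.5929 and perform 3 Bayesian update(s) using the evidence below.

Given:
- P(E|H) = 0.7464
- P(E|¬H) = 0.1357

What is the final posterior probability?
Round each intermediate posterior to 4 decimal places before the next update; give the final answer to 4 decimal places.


Sequential Bayesian updating:

Initial prior: P(H) = 0.5929

Update 1:
  P(E) = 0.7464 × 0.5929 + 0.1357 × 0.4071 = 0.44254056 + 0.05524347 = 0.49778403
  P(H|E) = 0.44254056 / 0.49778403 = 0.8890

Update 2:
  P(E) = 0.7464 × 0.8890 + 0.1357 × 0.1110 = 0.66354960 + 0.01506270 = 0.67861230
  P(H|E) = 0.66354960 / 0.67861230 = 0.9778

Update 3:
  P(E) = 0.7464 × 0.9778 + 0.1357 × 0.0222 = 0.72982992 + 0.00301254 = 0.73284246
  P(H|E) = 0.72982992 / 0.73284246 = 0.9959

Final posterior: 0.9959


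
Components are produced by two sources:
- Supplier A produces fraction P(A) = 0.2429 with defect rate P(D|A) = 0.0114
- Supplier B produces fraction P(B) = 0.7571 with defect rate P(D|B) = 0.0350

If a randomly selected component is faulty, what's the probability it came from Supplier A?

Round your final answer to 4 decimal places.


Let A = from Supplier A, D = faulty

Given:
- P(A) = 0.2429, P(B) = 0.7571
- P(D|A) = 0.0114, P(D|B) = 0.0350

Step 1: Find P(D)
P(D) = P(D|A)P(A) + P(D|B)P(B)
     = 0.0114 × 0.2429 + 0.0350 × 0.7571
     = 0.00276906 + 0.02649850
     = 0.02926756

Step 2: Apply Bayes' theorem
P(A|D) = P(D|A)P(A) / P(D)
       = 0.00276906 / 0.02926756
       = 0.0946


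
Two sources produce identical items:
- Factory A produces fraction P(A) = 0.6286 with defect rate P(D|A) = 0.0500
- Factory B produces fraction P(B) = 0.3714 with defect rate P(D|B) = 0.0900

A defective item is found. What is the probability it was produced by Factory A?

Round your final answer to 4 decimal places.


Let A = from Factory A, D = defective

Given:
- P(A) = 0.6286, P(B) = 0.3714
- P(D|A) = 0.0500, P(D|B) = 0.0900

Step 1: Find P(D)
P(D) = P(D|A)P(A) + P(D|B)P(B)
     = 0.0500 × 0.6286 + 0.0900 × 0.3714
     = 0.03143000 + 0.03342600
     = 0.06485600

Step 2: Apply Bayes' theorem
P(A|D) = P(D|A)P(A) / P(D)
       = 0.03143000 / 0.06485600
       = 0.4846


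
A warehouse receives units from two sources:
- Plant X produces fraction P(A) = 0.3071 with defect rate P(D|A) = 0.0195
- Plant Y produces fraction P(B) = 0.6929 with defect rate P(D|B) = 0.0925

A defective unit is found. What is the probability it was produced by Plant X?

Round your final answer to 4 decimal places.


Let A = from Plant X, D = defective

Given:
- P(A) = 0.3071, P(B) = 0.6929
- P(D|A) = 0.0195, P(D|B) = 0.0925

Step 1: Find P(D)
P(D) = P(D|A)P(A) + P(D|B)P(B)
     = 0.0195 × 0.3071 + 0.0925 × 0.6929
     = 0.00598845 + 0.06409325
     = 0.07008170

Step 2: Apply Bayes' theorem
P(A|D) = P(D|A)P(A) / P(D)
       = 0.00598845 / 0.07008170
       = 0.0854


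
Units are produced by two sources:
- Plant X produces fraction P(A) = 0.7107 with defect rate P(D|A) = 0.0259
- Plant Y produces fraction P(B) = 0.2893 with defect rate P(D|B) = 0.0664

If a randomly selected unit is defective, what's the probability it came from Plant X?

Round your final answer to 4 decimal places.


Let A = from Plant X, D = defective

Given:
- P(A) = 0.7107, P(B) = 0.2893
- P(D|A) = 0.0259, P(D|B) = 0.0664

Step 1: Find P(D)
P(D) = P(D|A)P(A) + P(D|B)P(B)
     = 0.0259 × 0.7107 + 0.0664 × 0.2893
     = 0.01840713 + 0.01920952
     = 0.03761665

Step 2: Apply Bayes' theorem
P(A|D) = P(D|A)P(A) / P(D)
       = 0.01840713 / 0.03761665
       = 0.4893


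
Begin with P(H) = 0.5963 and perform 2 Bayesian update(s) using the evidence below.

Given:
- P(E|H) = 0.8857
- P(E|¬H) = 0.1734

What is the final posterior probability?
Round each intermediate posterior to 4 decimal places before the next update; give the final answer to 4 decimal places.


Sequential Bayesian updating:

Initial prior: P(H) = 0.5963

Update 1:
  P(E) = 0.8857 × 0.5963 + 0.1734 × 0.4037 = 0.52814291 + 0.07000158 = 0.59814449
  P(H|E) = 0.52814291 / 0.59814449 = 0.8830

Update 2:
  P(E) = 0.8857 × 0.8830 + 0.1734 × 0.1170 = 0.78207310 + 0.02028780 = 0.80236090
  P(H|E) = 0.78207310 / 0.80236090 = 0.9747

Final posterior: 0.9747


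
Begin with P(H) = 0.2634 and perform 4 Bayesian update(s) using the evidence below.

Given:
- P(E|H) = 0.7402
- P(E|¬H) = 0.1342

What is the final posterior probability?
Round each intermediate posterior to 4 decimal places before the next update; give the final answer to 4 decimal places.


Sequential Bayesian updating:

Initial prior: P(H) = 0.2634

Update 1:
  P(E) = 0.7402 × 0.2634 + 0.1342 × 0.7366 = 0.19496868 + 0.09885172 = 0.29382040
  P(H|E) = 0.19496868 / 0.29382040 = 0.6636

Update 2:
  P(E) = 0.7402 × 0.6636 + 0.1342 × 0.3364 = 0.49119672 + 0.04514488 = 0.53634160
  P(H|E) = 0.49119672 / 0.53634160 = 0.9158

Update 3:
  P(E) = 0.7402 × 0.9158 + 0.1342 × 0.0842 = 0.67787516 + 0.01129964 = 0.68917480
  P(H|E) = 0.67787516 / 0.68917480 = 0.9836

Update 4:
  P(E) = 0.7402 × 0.9836 + 0.1342 × 0.0164 = 0.72806072 + 0.00220088 = 0.73026160
  P(H|E) = 0.72806072 / 0.73026160 = 0.9970

Final posterior: 0.9970


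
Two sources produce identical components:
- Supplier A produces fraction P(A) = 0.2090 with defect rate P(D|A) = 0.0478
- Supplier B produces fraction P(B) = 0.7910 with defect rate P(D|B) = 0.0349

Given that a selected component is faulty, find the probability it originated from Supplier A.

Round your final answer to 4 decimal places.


Let A = from Supplier A, D = faulty

Given:
- P(A) = 0.2090, P(B) = 0.7910
- P(D|A) = 0.0478, P(D|B) = 0.0349

Step 1: Find P(D)
P(D) = P(D|A)P(A) + P(D|B)P(B)
     = 0.0478 × 0.2090 + 0.0349 × 0.7910
     = 0.00999020 + 0.02760590
     = 0.03759610

Step 2: Apply Bayes' theorem
P(A|D) = P(D|A)P(A) / P(D)
       = 0.00999020 / 0.03759610
       = 0.2657


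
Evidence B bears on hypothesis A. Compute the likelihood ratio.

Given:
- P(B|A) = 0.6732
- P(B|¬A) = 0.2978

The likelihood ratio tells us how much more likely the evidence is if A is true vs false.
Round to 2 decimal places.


Likelihood Ratio (LR) = P(B|A) / P(B|¬A)

LR = 0.6732 / 0.2978
   = 2.26

The evidence is 2.26 times more likely if A is true than if A is false.
Because LR exceeds 1, B is evidence for A.


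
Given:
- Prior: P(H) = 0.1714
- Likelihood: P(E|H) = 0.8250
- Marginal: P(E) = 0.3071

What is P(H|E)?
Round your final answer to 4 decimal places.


Using Bayes' theorem:

P(H|E) = P(E|H) × P(H) / P(E)
       = 0.8250 × 0.1714 / 0.3071
       = 0.14140500 / 0.3071
       = 0.4605

The evidence strengthens our belief in H.
Prior: 0.1714 → Posterior: 0.4605


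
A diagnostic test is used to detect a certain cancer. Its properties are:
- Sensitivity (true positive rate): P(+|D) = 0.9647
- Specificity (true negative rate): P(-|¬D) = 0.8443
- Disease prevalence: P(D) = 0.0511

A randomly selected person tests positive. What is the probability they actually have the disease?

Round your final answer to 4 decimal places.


Let D = has disease, + = positive test

Given:
- P(D) = 0.0511 (prevalence)
- P(+|D) = 0.9647 (sensitivity)
- P(-|¬D) = 0.8443 (specificity)
- P(+|¬D) = 0.1557 (false positive rate = 1 - specificity)

Step 1: Find P(+)
P(+) = P(+|D)P(D) + P(+|¬D)P(¬D)
     = 0.9647 × 0.0511 + 0.1557 × 0.9489
     = 0.04929617 + 0.14774373
     = 0.19703990

Step 2: Apply Bayes' theorem for P(D|+)
P(D|+) = P(+|D)P(D) / P(+)
       = 0.04929617 / 0.19703990
       = 0.2502


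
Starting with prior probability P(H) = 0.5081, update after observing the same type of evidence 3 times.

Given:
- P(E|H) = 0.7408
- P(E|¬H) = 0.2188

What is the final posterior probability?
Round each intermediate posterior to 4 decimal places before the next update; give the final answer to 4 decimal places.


Sequential Bayesian updating:

Initial prior: P(H) = 0.5081

Update 1:
  P(E) = 0.7408 × 0.5081 + 0.2188 × 0.4919 = 0.37640048 + 0.10762772 = 0.48402820
  P(H|E) = 0.37640048 / 0.48402820 = 0.7776

Update 2:
  P(E) = 0.7408 × 0.7776 + 0.2188 × 0.2224 = 0.57604608 + 0.04866112 = 0.62470720
  P(H|E) = 0.57604608 / 0.62470720 = 0.9221

Update 3:
  P(E) = 0.7408 × 0.9221 + 0.2188 × 0.0779 = 0.68309168 + 0.01704452 = 0.70013620
  P(H|E) = 0.68309168 / 0.70013620 = 0.9757

Final posterior: 0.9757


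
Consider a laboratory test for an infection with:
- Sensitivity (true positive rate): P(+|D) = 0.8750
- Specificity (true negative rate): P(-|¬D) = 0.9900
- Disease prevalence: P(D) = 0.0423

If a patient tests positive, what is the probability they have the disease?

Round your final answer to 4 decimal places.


Let D = has disease, + = positive test

Given:
- P(D) = 0.0423 (prevalence)
- P(+|D) = 0.8750 (sensitivity)
- P(-|¬D) = 0.9900 (specificity)
- P(+|¬D) = 0.0100 (false positive rate = 1 - specificity)

Step 1: Find P(+)
P(+) = P(+|D)P(D) + P(+|¬D)P(¬D)
     = 0.8750 × 0.0423 + 0.0100 × 0.9577
     = 0.03701250 + 0.00957700
     = 0.04658950

Step 2: Apply Bayes' theorem for P(D|+)
P(D|+) = P(+|D)P(D) / P(+)
       = 0.03701250 / 0.04658950
       = 0.7944


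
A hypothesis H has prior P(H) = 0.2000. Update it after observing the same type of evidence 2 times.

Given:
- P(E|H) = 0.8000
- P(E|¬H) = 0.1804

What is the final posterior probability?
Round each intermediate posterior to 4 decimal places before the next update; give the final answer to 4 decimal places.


Sequential Bayesian updating:

Initial prior: P(H) = 0.2000

Update 1:
  P(E) = 0.8000 × 0.2000 + 0.1804 × 0.8000 = 0.16000000 + 0.14432000 = 0.30432000
  P(H|E) = 0.16000000 / 0.30432000 = 0.5258

Update 2:
  P(E) = 0.8000 × 0.5258 + 0.1804 × 0.4742 = 0.42064000 + 0.08554568 = 0.50618568
  P(H|E) = 0.42064000 / 0.50618568 = 0.8310

Final posterior: 0.8310


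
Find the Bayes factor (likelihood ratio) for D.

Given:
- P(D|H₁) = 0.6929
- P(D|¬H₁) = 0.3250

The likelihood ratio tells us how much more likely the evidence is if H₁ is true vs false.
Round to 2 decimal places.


Likelihood Ratio (LR) = P(D|H₁) / P(D|¬H₁)

LR = 0.6929 / 0.3250
   = 2.13

The evidence is 2.13 times more likely if H₁ is true than if H₁ is false.
Since LR > 1, the evidence supports H₁ over ¬H₁.


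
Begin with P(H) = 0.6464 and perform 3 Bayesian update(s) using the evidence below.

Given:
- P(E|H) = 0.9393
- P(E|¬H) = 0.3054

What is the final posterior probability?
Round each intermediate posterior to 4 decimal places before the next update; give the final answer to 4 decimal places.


Sequential Bayesian updating:

Initial prior: P(H) = 0.6464

Update 1:
  P(E) = 0.9393 × 0.6464 + 0.3054 × 0.3536 = 0.60716352 + 0.10798944 = 0.71515296
  P(H|E) = 0.60716352 / 0.71515296 = 0.8490

Update 2:
  P(E) = 0.9393 × 0.8490 + 0.3054 × 0.1510 = 0.79746570 + 0.04611540 = 0.84358110
  P(H|E) = 0.79746570 / 0.84358110 = 0.9453

Update 3:
  P(E) = 0.9393 × 0.9453 + 0.3054 × 0.0547 = 0.88792029 + 0.01670538 = 0.90462567
  P(H|E) = 0.88792029 / 0.90462567 = 0.9815

Final posterior: 0.9815


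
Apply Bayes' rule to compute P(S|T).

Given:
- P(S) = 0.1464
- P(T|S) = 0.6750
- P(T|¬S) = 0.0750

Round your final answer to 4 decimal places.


Bayes' theorem: P(S|T) = P(T|S) × P(S) / P(T)

Step 1: Calculate P(T) using law of total probability
P(T) = P(T|S)P(S) + P(T|¬S)P(¬S)
     = 0.6750 × 0.1464 + 0.0750 × 0.8536
     = 0.09882000 + 0.06402000
     = 0.16284000

Step 2: Apply Bayes' theorem
P(S|T) = P(T|S) × P(S) / P(T)
       = 0.09882000 / 0.16284000
       = 0.6069


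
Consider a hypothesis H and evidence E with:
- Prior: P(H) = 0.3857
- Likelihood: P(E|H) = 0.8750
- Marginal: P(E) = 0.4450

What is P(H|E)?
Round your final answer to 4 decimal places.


Using Bayes' theorem:

P(H|E) = P(E|H) × P(H) / P(E)
       = 0.8750 × 0.3857 / 0.4450
       = 0.33748750 / 0.4450
       = 0.7584

The evidence strengthens our belief in H.
Prior: 0.3857 → Posterior: 0.7584


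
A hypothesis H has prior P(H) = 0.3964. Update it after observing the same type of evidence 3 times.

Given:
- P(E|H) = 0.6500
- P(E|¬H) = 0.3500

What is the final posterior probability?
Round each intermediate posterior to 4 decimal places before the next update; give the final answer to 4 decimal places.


Sequential Bayesian updating:

Initial prior: P(H) = 0.3964

Update 1:
  P(E) = 0.6500 × 0.3964 + 0.3500 × 0.6036 = 0.25766000 + 0.21126000 = 0.46892000
  P(H|E) = 0.25766000 / 0.46892000 = 0.5495

Update 2:
  P(E) = 0.6500 × 0.5495 + 0.3500 × 0.4505 = 0.35717500 + 0.15767500 = 0.51485000
  P(H|E) = 0.35717500 / 0.51485000 = 0.6937

Update 3:
  P(E) = 0.6500 × 0.6937 + 0.3500 × 0.3063 = 0.45090500 + 0.10720500 = 0.55811000
  P(H|E) = 0.45090500 / 0.55811000 = 0.8079

Final posterior: 0.8079


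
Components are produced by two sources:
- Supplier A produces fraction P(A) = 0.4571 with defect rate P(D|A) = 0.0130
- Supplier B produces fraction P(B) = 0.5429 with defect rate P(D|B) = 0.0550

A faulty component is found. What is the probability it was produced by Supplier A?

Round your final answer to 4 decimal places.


Let A = from Supplier A, D = faulty

Given:
- P(A) = 0.4571, P(B) = 0.5429
- P(D|A) = 0.0130, P(D|B) = 0.0550

Step 1: Find P(D)
P(D) = P(D|A)P(A) + P(D|B)P(B)
     = 0.0130 × 0.4571 + 0.0550 × 0.5429
     = 0.00594230 + 0.02985950
     = 0.03580180

Step 2: Apply Bayes' theorem
P(A|D) = P(D|A)P(A) / P(D)
       = 0.00594230 / 0.03580180
       = 0.1660


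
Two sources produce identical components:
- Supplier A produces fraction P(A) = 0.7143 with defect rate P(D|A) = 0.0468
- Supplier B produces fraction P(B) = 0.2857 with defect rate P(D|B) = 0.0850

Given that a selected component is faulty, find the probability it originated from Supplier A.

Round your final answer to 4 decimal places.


Let A = from Supplier A, D = faulty

Given:
- P(A) = 0.7143, P(B) = 0.2857
- P(D|A) = 0.0468, P(D|B) = 0.0850

Step 1: Find P(D)
P(D) = P(D|A)P(A) + P(D|B)P(B)
     = 0.0468 × 0.7143 + 0.0850 × 0.2857
     = 0.03342924 + 0.02428450
     = 0.05771374

Step 2: Apply Bayes' theorem
P(A|D) = P(D|A)P(A) / P(D)
       = 0.03342924 / 0.05771374
       = 0.5792


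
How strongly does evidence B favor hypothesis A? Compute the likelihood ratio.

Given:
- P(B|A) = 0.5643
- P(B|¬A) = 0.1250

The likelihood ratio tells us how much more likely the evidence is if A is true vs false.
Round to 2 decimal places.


Likelihood Ratio (LR) = P(B|A) / P(B|¬A)

LR = 0.5643 / 0.1250
   = 4.51

The evidence is 4.51 times more likely if A is true than if A is false.
LR > 1, so observing B raises the odds in favor of A.


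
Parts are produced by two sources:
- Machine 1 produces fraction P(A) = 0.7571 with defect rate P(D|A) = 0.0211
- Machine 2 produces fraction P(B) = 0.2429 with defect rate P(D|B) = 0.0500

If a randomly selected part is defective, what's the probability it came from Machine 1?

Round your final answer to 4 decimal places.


Let A = from Machine 1, D = defective

Given:
- P(A) = 0.7571, P(B) = 0.2429
- P(D|A) = 0.0211, P(D|B) = 0.0500

Step 1: Find P(D)
P(D) = P(D|A)P(A) + P(D|B)P(B)
     = 0.0211 × 0.7571 + 0.0500 × 0.2429
     = 0.01597481 + 0.01214500
     = 0.02811981

Step 2: Apply Bayes' theorem
P(A|D) = P(D|A)P(A) / P(D)
       = 0.01597481 / 0.02811981
       = 0.5681


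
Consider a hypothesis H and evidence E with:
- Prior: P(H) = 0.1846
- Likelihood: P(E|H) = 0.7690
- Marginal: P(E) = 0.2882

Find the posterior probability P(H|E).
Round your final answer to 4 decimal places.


Using Bayes' theorem:

P(H|E) = P(E|H) × P(H) / P(E)
       = 0.7690 × 0.1846 / 0.2882
       = 0.14195740 / 0.2882
       = 0.4926

The evidence strengthens our belief in H.
Prior: 0.1846 → Posterior: 0.4926


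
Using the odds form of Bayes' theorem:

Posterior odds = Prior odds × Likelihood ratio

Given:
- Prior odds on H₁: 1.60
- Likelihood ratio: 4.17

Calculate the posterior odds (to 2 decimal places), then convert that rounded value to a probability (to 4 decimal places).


Step 1: Calculate posterior odds
Posterior odds = Prior odds × LR
               = 1.60 × 4.17
               = 6.67

Step 2: Convert to probability
P(H₁|E) = Posterior odds / (1 + Posterior odds)
       = 6.67 / (1 + 6.67)
       = 6.67 / 7.67
       = 0.8696

The evidence increased P(H₁) from 0.6154 to 0.8696.


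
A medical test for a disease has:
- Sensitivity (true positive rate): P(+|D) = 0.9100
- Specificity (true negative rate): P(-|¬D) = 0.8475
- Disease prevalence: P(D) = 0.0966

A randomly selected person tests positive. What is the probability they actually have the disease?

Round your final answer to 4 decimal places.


Let D = has disease, + = positive test

Given:
- P(D) = 0.0966 (prevalence)
- P(+|D) = 0.9100 (sensitivity)
- P(-|¬D) = 0.8475 (specificity)
- P(+|¬D) = 0.1525 (false positive rate = 1 - specificity)

Step 1: Find P(+)
P(+) = P(+|D)P(D) + P(+|¬D)P(¬D)
     = 0.9100 × 0.0966 + 0.1525 × 0.9034
     = 0.08790600 + 0.13776850
     = 0.22567450

Step 2: Apply Bayes' theorem for P(D|+)
P(D|+) = P(+|D)P(D) / P(+)
       = 0.08790600 / 0.22567450
       = 0.3895


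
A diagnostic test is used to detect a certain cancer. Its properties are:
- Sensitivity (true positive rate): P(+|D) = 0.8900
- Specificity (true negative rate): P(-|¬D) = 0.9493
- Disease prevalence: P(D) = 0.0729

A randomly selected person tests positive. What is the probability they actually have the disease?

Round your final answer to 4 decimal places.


Let D = has disease, + = positive test

Given:
- P(D) = 0.0729 (prevalence)
- P(+|D) = 0.8900 (sensitivity)
- P(-|¬D) = 0.9493 (specificity)
- P(+|¬D) = 0.0507 (false positive rate = 1 - specificity)

Step 1: Find P(+)
P(+) = P(+|D)P(D) + P(+|¬D)P(¬D)
     = 0.8900 × 0.0729 + 0.0507 × 0.9271
     = 0.06488100 + 0.04700397
     = 0.11188497

Step 2: Apply Bayes' theorem for P(D|+)
P(D|+) = P(+|D)P(D) / P(+)
       = 0.06488100 / 0.11188497
       = 0.5799


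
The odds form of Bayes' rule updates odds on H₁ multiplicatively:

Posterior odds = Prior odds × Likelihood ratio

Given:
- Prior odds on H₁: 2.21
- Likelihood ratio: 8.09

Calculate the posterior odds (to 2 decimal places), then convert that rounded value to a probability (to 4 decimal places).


Step 1: Calculate posterior odds
Posterior odds = Prior odds × LR
               = 2.21 × 8.09
               = 17.88

Step 2: Convert to probability
P(H₁|E) = Posterior odds / (1 + Posterior odds)
       = 17.88 / (1 + 17.88)
       = 17.88 / 18.88
       = 0.9470

The evidence increased P(H₁) from 0.6885 to 0.9470.


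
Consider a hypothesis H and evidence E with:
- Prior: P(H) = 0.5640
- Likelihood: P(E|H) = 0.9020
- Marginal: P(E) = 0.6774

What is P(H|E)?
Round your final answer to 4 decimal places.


Using Bayes' theorem:

P(H|E) = P(E|H) × P(H) / P(E)
       = 0.9020 × 0.5640 / 0.6774
       = 0.50872800 / 0.6774
       = 0.7510

The evidence strengthens our belief in H.
Prior: 0.5640 → Posterior: 0.7510


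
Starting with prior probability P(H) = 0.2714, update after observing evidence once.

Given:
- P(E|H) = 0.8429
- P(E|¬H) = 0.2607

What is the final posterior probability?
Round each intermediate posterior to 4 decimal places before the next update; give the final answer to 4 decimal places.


Sequential Bayesian updating:

Initial prior: P(H) = 0.2714

Update 1:
  P(E) = 0.8429 × 0.2714 + 0.2607 × 0.7286 = 0.22876306 + 0.18994602 = 0.41870908
  P(H|E) = 0.22876306 / 0.41870908 = 0.5464

Final posterior: 0.5464


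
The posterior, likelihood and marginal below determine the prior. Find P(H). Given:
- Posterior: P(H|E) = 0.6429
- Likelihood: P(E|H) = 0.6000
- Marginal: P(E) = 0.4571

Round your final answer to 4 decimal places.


From Bayes' theorem: P(H|E) = P(E|H) × P(H) / P(E)

Rearranging for P(H):
P(H) = P(H|E) × P(E) / P(E|H)
     = 0.6429 × 0.4571 / 0.6000
     = 0.29386959 / 0.6000
     = 0.4898


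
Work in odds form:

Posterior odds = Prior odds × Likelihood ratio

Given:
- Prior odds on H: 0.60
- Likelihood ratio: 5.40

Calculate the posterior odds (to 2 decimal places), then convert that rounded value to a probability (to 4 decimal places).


Step 1: Calculate posterior odds
Posterior odds = Prior odds × LR
               = 0.60 × 5.40
               = 3.24

Step 2: Convert to probability
P(H|E) = Posterior odds / (1 + Posterior odds)
       = 3.24 / (1 + 3.24)
       = 3.24 / 4.24
       = 0.7642

The evidence increased P(H) from 0.3750 to 0.7642.


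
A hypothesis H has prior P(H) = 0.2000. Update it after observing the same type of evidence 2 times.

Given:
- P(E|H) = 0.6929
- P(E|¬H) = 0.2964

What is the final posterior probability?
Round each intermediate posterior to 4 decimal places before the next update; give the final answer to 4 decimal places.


Sequential Bayesian updating:

Initial prior: P(H) = 0.2000

Update 1:
  P(E) = 0.6929 × 0.2000 + 0.2964 × 0.8000 = 0.13858000 + 0.23712000 = 0.37570000
  P(H|E) = 0.13858000 / 0.37570000 = 0.3689

Update 2:
  P(E) = 0.6929 × 0.3689 + 0.2964 × 0.6311 = 0.25561081 + 0.18705804 = 0.44266885
  P(H|E) = 0.25561081 / 0.44266885 = 0.5774

Final posterior: 0.5774
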